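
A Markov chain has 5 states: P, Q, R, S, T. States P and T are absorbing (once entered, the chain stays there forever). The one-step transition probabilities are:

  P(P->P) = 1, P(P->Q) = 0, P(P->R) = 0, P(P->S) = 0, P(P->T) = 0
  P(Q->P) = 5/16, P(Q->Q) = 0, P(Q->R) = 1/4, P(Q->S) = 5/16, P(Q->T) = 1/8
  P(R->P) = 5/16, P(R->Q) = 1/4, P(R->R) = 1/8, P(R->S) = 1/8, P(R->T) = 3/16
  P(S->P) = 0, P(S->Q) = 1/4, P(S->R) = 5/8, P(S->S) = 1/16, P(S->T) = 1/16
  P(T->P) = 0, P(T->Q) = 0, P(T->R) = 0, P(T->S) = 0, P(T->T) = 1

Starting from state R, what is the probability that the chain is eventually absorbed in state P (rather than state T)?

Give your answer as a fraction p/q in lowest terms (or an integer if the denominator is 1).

Answer: 90/143

Derivation:
Let a_i = P(absorbed in P | start in state i).
Boundary conditions: a_P = 1, a_T = 0.
For each transient state i, a_i = sum_j P(i->j) * a_j:
  a_Q = 5/16*a_P + 0*a_Q + 1/4*a_R + 5/16*a_S + 1/8*a_T
  a_R = 5/16*a_P + 1/4*a_Q + 1/8*a_R + 1/8*a_S + 3/16*a_T
  a_S = 0*a_P + 1/4*a_Q + 5/8*a_R + 1/16*a_S + 1/16*a_T

Substituting a_P = 1 and a_T = 0, rearrange to (I - Q) a = r where r[i] = P(i -> P):
  [1, -1/4, -5/16] . (a_Q, a_R, a_S) = 5/16
  [-1/4, 7/8, -1/8] . (a_Q, a_R, a_S) = 5/16
  [-1/4, -5/8, 15/16] . (a_Q, a_R, a_S) = 0

Solving yields:
  a_Q = 375/572
  a_R = 90/143
  a_S = 85/143

Starting state is R, so the absorption probability is a_R = 90/143.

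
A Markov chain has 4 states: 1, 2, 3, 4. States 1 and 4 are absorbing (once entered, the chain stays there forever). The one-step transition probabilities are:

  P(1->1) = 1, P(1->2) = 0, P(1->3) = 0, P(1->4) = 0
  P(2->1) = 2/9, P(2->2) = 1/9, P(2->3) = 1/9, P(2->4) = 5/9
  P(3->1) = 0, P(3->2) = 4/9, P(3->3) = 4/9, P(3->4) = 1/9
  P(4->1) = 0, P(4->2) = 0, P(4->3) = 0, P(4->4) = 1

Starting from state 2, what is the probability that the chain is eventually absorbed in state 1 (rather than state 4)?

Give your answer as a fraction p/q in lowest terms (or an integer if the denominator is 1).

Answer: 5/18

Derivation:
Let a_i = P(absorbed in 1 | start in state i).
Boundary conditions: a_1 = 1, a_4 = 0.
For each transient state i, a_i = sum_j P(i->j) * a_j:
  a_2 = 2/9*a_1 + 1/9*a_2 + 1/9*a_3 + 5/9*a_4
  a_3 = 0*a_1 + 4/9*a_2 + 4/9*a_3 + 1/9*a_4

Substituting a_1 = 1 and a_4 = 0, rearrange to (I - Q) a = r where r[i] = P(i -> 1):
  [8/9, -1/9] . (a_2, a_3) = 2/9
  [-4/9, 5/9] . (a_2, a_3) = 0

Solving yields:
  a_2 = 5/18
  a_3 = 2/9

Starting state is 2, so the absorption probability is a_2 = 5/18.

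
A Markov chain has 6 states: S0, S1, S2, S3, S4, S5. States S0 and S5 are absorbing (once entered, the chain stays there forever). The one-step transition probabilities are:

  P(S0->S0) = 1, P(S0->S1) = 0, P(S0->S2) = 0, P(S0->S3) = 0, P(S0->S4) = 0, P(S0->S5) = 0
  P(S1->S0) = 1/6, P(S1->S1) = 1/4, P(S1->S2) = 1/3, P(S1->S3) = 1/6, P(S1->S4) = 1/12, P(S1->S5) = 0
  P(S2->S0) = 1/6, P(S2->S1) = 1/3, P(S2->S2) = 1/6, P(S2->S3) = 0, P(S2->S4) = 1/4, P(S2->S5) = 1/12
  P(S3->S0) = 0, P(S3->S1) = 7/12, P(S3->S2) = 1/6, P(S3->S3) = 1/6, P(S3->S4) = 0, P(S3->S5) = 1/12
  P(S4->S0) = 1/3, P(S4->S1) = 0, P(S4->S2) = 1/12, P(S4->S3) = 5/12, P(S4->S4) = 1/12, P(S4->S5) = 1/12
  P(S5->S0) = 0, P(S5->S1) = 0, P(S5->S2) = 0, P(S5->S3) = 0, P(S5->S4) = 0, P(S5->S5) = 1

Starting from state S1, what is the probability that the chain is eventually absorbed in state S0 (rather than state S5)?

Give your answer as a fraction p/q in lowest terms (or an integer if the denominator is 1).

Answer: 1004/1269

Derivation:
Let a_i = P(absorbed in S0 | start in state i).
Boundary conditions: a_S0 = 1, a_S5 = 0.
For each transient state i, a_i = sum_j P(i->j) * a_j:
  a_S1 = 1/6*a_S0 + 1/4*a_S1 + 1/3*a_S2 + 1/6*a_S3 + 1/12*a_S4 + 0*a_S5
  a_S2 = 1/6*a_S0 + 1/3*a_S1 + 1/6*a_S2 + 0*a_S3 + 1/4*a_S4 + 1/12*a_S5
  a_S3 = 0*a_S0 + 7/12*a_S1 + 1/6*a_S2 + 1/6*a_S3 + 0*a_S4 + 1/12*a_S5
  a_S4 = 1/3*a_S0 + 0*a_S1 + 1/12*a_S2 + 5/12*a_S3 + 1/12*a_S4 + 1/12*a_S5

Substituting a_S0 = 1 and a_S5 = 0, rearrange to (I - Q) a = r where r[i] = P(i -> S0):
  [3/4, -1/3, -1/6, -1/12] . (a_S1, a_S2, a_S3, a_S4) = 1/6
  [-1/3, 5/6, 0, -1/4] . (a_S1, a_S2, a_S3, a_S4) = 1/6
  [-7/12, -1/6, 5/6, 0] . (a_S1, a_S2, a_S3, a_S4) = 0
  [0, -1/12, -5/12, 11/12] . (a_S1, a_S2, a_S3, a_S4) = 1/3

Solving yields:
  a_S1 = 1004/1269
  a_S2 = 941/1269
  a_S3 = 33/47
  a_S4 = 952/1269

Starting state is S1, so the absorption probability is a_S1 = 1004/1269.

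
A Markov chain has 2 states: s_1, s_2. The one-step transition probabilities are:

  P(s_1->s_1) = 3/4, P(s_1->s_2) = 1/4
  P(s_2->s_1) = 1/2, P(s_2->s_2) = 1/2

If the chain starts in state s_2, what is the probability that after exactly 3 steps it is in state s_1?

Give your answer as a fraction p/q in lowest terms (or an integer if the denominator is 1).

Answer: 21/32

Derivation:
Computing P^3 by repeated multiplication:
P^1 =
  s_1: [3/4, 1/4]
  s_2: [1/2, 1/2]
P^2 =
  s_1: [11/16, 5/16]
  s_2: [5/8, 3/8]
P^3 =
  s_1: [43/64, 21/64]
  s_2: [21/32, 11/32]

(P^3)[s_2 -> s_1] = 21/32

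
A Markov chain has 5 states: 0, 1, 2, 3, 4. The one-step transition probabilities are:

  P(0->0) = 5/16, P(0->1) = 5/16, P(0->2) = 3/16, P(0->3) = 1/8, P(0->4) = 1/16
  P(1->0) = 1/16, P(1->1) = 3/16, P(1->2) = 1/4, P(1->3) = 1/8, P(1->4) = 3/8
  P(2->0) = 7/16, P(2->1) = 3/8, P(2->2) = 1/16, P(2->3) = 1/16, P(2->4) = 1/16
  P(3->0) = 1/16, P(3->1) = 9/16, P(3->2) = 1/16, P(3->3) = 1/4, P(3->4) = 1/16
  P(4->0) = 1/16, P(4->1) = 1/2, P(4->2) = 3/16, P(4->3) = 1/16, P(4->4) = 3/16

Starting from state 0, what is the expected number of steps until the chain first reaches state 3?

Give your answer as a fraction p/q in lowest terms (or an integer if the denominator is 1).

Let h_i = expected steps to first reach 3 from state i.
Boundary: h_3 = 0.
First-step equations for the other states:
  h_0 = 1 + 5/16*h_0 + 5/16*h_1 + 3/16*h_2 + 1/8*h_3 + 1/16*h_4
  h_1 = 1 + 1/16*h_0 + 3/16*h_1 + 1/4*h_2 + 1/8*h_3 + 3/8*h_4
  h_2 = 1 + 7/16*h_0 + 3/8*h_1 + 1/16*h_2 + 1/16*h_3 + 1/16*h_4
  h_4 = 1 + 1/16*h_0 + 1/2*h_1 + 3/16*h_2 + 1/16*h_3 + 3/16*h_4

Substituting h_3 = 0 and rearranging gives the linear system (I - Q) h = 1:
  [11/16, -5/16, -3/16, -1/16] . (h_0, h_1, h_2, h_4) = 1
  [-1/16, 13/16, -1/4, -3/8] . (h_0, h_1, h_2, h_4) = 1
  [-7/16, -3/8, 15/16, -1/16] . (h_0, h_1, h_2, h_4) = 1
  [-1/16, -1/2, -3/16, 13/16] . (h_0, h_1, h_2, h_4) = 1

Solving yields:
  h_0 = 17008/1733
  h_1 = 17424/1733
  h_2 = 17976/1733
  h_4 = 18312/1733

Starting state is 0, so the expected hitting time is h_0 = 17008/1733.

Answer: 17008/1733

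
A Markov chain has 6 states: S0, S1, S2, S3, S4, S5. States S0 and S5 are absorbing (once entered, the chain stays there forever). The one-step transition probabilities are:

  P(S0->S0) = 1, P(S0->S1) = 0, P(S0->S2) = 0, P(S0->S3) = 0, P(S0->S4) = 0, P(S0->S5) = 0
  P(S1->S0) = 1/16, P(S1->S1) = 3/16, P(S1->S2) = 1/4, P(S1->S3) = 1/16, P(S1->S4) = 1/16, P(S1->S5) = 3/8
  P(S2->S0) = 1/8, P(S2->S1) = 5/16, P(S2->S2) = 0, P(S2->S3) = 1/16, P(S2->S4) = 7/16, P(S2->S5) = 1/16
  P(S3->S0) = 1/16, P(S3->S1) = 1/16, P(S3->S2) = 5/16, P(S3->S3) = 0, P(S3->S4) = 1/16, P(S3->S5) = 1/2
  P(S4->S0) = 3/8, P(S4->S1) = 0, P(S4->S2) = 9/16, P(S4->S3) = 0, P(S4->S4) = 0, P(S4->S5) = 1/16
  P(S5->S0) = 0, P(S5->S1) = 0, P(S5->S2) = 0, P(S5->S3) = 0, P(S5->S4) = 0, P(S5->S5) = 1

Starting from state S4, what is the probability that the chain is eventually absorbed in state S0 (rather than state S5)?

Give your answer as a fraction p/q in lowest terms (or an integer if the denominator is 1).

Answer: 2445/3604

Derivation:
Let a_i = P(absorbed in S0 | start in state i).
Boundary conditions: a_S0 = 1, a_S5 = 0.
For each transient state i, a_i = sum_j P(i->j) * a_j:
  a_S1 = 1/16*a_S0 + 3/16*a_S1 + 1/4*a_S2 + 1/16*a_S3 + 1/16*a_S4 + 3/8*a_S5
  a_S2 = 1/8*a_S0 + 5/16*a_S1 + 0*a_S2 + 1/16*a_S3 + 7/16*a_S4 + 1/16*a_S5
  a_S3 = 1/16*a_S0 + 1/16*a_S1 + 5/16*a_S2 + 0*a_S3 + 1/16*a_S4 + 1/2*a_S5
  a_S4 = 3/8*a_S0 + 0*a_S1 + 9/16*a_S2 + 0*a_S3 + 0*a_S4 + 1/16*a_S5

Substituting a_S0 = 1 and a_S5 = 0, rearrange to (I - Q) a = r where r[i] = P(i -> S0):
  [13/16, -1/4, -1/16, -1/16] . (a_S1, a_S2, a_S3, a_S4) = 1/16
  [-5/16, 1, -1/16, -7/16] . (a_S1, a_S2, a_S3, a_S4) = 1/8
  [-1/16, -5/16, 1, -1/16] . (a_S1, a_S2, a_S3, a_S4) = 1/16
  [0, -9/16, 0, 1] . (a_S1, a_S2, a_S3, a_S4) = 3/8

Solving yields:
  a_S1 = 10303/32436
  a_S2 = 486/901
  a_S3 = 4757/16218
  a_S4 = 2445/3604

Starting state is S4, so the absorption probability is a_S4 = 2445/3604.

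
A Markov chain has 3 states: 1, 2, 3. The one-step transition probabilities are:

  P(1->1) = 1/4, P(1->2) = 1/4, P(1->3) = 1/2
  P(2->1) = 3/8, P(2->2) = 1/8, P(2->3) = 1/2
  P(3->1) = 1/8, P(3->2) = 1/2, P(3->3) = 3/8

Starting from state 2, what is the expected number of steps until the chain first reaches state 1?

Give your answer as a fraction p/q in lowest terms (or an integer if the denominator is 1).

Answer: 72/19

Derivation:
Let h_i = expected steps to first reach 1 from state i.
Boundary: h_1 = 0.
First-step equations for the other states:
  h_2 = 1 + 3/8*h_1 + 1/8*h_2 + 1/2*h_3
  h_3 = 1 + 1/8*h_1 + 1/2*h_2 + 3/8*h_3

Substituting h_1 = 0 and rearranging gives the linear system (I - Q) h = 1:
  [7/8, -1/2] . (h_2, h_3) = 1
  [-1/2, 5/8] . (h_2, h_3) = 1

Solving yields:
  h_2 = 72/19
  h_3 = 88/19

Starting state is 2, so the expected hitting time is h_2 = 72/19.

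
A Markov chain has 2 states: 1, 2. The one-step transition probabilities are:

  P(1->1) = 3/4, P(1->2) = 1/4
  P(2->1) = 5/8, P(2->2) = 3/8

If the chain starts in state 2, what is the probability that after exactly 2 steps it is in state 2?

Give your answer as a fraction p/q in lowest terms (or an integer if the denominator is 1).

Answer: 19/64

Derivation:
Computing P^2 by repeated multiplication:
P^1 =
  1: [3/4, 1/4]
  2: [5/8, 3/8]
P^2 =
  1: [23/32, 9/32]
  2: [45/64, 19/64]

(P^2)[2 -> 2] = 19/64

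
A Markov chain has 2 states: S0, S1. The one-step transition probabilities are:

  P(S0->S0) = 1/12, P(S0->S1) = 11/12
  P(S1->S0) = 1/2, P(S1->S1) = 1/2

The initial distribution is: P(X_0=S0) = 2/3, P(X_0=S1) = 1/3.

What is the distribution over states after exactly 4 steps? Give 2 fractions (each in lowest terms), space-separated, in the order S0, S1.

Propagating the distribution step by step (d_{t+1} = d_t * P):
d_0 = (S0=2/3, S1=1/3)
  d_1[S0] = 2/3*1/12 + 1/3*1/2 = 2/9
  d_1[S1] = 2/3*11/12 + 1/3*1/2 = 7/9
d_1 = (S0=2/9, S1=7/9)
  d_2[S0] = 2/9*1/12 + 7/9*1/2 = 11/27
  d_2[S1] = 2/9*11/12 + 7/9*1/2 = 16/27
d_2 = (S0=11/27, S1=16/27)
  d_3[S0] = 11/27*1/12 + 16/27*1/2 = 107/324
  d_3[S1] = 11/27*11/12 + 16/27*1/2 = 217/324
d_3 = (S0=107/324, S1=217/324)
  d_4[S0] = 107/324*1/12 + 217/324*1/2 = 1409/3888
  d_4[S1] = 107/324*11/12 + 217/324*1/2 = 2479/3888
d_4 = (S0=1409/3888, S1=2479/3888)

Answer: 1409/3888 2479/3888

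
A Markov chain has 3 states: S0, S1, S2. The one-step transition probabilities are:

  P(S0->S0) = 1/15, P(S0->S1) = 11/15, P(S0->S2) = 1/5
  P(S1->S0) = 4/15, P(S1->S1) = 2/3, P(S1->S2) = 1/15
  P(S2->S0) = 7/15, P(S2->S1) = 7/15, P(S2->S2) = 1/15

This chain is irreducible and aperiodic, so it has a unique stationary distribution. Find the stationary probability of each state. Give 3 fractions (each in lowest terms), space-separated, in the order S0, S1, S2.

The stationary distribution satisfies pi = pi * P, i.e.:
  pi_S0 = 1/15*pi_S0 + 4/15*pi_S1 + 7/15*pi_S2
  pi_S1 = 11/15*pi_S0 + 2/3*pi_S1 + 7/15*pi_S2
  pi_S2 = 1/5*pi_S0 + 1/15*pi_S1 + 1/15*pi_S2
with normalization: pi_S0 + pi_S1 + pi_S2 = 1.

Using the first 2 balance equations plus normalization, the linear system A*pi = b is:
  [-14/15, 4/15, 7/15] . pi = 0
  [11/15, -1/3, 7/15] . pi = 0
  [1, 1, 1] . pi = 1

Solving yields:
  pi_S0 = 21/88
  pi_S1 = 175/264
  pi_S2 = 13/132

Verification (pi * P):
  21/88*1/15 + 175/264*4/15 + 13/132*7/15 = 21/88 = pi_S0  (ok)
  21/88*11/15 + 175/264*2/3 + 13/132*7/15 = 175/264 = pi_S1  (ok)
  21/88*1/5 + 175/264*1/15 + 13/132*1/15 = 13/132 = pi_S2  (ok)

Answer: 21/88 175/264 13/132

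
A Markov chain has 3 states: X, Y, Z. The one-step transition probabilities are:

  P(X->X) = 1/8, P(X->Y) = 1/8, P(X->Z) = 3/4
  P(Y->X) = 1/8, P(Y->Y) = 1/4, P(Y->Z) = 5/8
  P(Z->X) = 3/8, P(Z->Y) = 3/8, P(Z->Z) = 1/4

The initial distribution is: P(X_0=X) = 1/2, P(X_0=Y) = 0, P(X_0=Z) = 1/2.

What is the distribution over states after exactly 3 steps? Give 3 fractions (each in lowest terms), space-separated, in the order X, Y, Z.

Answer: 31/128 71/256 123/256

Derivation:
Propagating the distribution step by step (d_{t+1} = d_t * P):
d_0 = (X=1/2, Y=0, Z=1/2)
  d_1[X] = 1/2*1/8 + 0*1/8 + 1/2*3/8 = 1/4
  d_1[Y] = 1/2*1/8 + 0*1/4 + 1/2*3/8 = 1/4
  d_1[Z] = 1/2*3/4 + 0*5/8 + 1/2*1/4 = 1/2
d_1 = (X=1/4, Y=1/4, Z=1/2)
  d_2[X] = 1/4*1/8 + 1/4*1/8 + 1/2*3/8 = 1/4
  d_2[Y] = 1/4*1/8 + 1/4*1/4 + 1/2*3/8 = 9/32
  d_2[Z] = 1/4*3/4 + 1/4*5/8 + 1/2*1/4 = 15/32
d_2 = (X=1/4, Y=9/32, Z=15/32)
  d_3[X] = 1/4*1/8 + 9/32*1/8 + 15/32*3/8 = 31/128
  d_3[Y] = 1/4*1/8 + 9/32*1/4 + 15/32*3/8 = 71/256
  d_3[Z] = 1/4*3/4 + 9/32*5/8 + 15/32*1/4 = 123/256
d_3 = (X=31/128, Y=71/256, Z=123/256)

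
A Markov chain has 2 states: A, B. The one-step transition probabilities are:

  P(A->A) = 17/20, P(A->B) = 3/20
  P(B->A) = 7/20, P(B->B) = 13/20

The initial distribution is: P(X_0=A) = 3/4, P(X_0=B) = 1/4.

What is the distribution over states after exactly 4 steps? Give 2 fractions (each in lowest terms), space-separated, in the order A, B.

Propagating the distribution step by step (d_{t+1} = d_t * P):
d_0 = (A=3/4, B=1/4)
  d_1[A] = 3/4*17/20 + 1/4*7/20 = 29/40
  d_1[B] = 3/4*3/20 + 1/4*13/20 = 11/40
d_1 = (A=29/40, B=11/40)
  d_2[A] = 29/40*17/20 + 11/40*7/20 = 57/80
  d_2[B] = 29/40*3/20 + 11/40*13/20 = 23/80
d_2 = (A=57/80, B=23/80)
  d_3[A] = 57/80*17/20 + 23/80*7/20 = 113/160
  d_3[B] = 57/80*3/20 + 23/80*13/20 = 47/160
d_3 = (A=113/160, B=47/160)
  d_4[A] = 113/160*17/20 + 47/160*7/20 = 45/64
  d_4[B] = 113/160*3/20 + 47/160*13/20 = 19/64
d_4 = (A=45/64, B=19/64)

Answer: 45/64 19/64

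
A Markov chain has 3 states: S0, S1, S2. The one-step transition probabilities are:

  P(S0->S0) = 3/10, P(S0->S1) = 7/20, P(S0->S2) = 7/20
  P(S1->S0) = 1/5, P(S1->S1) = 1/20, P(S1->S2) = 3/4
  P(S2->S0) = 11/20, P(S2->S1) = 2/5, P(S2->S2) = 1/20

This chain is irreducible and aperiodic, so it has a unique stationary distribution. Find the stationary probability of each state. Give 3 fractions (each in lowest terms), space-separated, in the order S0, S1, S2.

The stationary distribution satisfies pi = pi * P, i.e.:
  pi_S0 = 3/10*pi_S0 + 1/5*pi_S1 + 11/20*pi_S2
  pi_S1 = 7/20*pi_S0 + 1/20*pi_S1 + 2/5*pi_S2
  pi_S2 = 7/20*pi_S0 + 3/4*pi_S1 + 1/20*pi_S2
with normalization: pi_S0 + pi_S1 + pi_S2 = 1.

Using the first 2 balance equations plus normalization, the linear system A*pi = b is:
  [-7/10, 1/5, 11/20] . pi = 0
  [7/20, -19/20, 2/5] . pi = 0
  [1, 1, 1] . pi = 1

Solving yields:
  pi_S0 = 241/668
  pi_S1 = 189/668
  pi_S2 = 119/334

Verification (pi * P):
  241/668*3/10 + 189/668*1/5 + 119/334*11/20 = 241/668 = pi_S0  (ok)
  241/668*7/20 + 189/668*1/20 + 119/334*2/5 = 189/668 = pi_S1  (ok)
  241/668*7/20 + 189/668*3/4 + 119/334*1/20 = 119/334 = pi_S2  (ok)

Answer: 241/668 189/668 119/334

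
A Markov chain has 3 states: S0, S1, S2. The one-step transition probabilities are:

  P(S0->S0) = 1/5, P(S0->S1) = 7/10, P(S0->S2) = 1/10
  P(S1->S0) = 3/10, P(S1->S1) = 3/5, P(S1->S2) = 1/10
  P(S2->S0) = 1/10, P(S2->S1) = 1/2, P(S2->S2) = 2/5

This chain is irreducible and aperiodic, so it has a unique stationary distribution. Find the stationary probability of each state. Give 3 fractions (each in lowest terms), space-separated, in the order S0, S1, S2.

Answer: 19/77 47/77 1/7

Derivation:
The stationary distribution satisfies pi = pi * P, i.e.:
  pi_S0 = 1/5*pi_S0 + 3/10*pi_S1 + 1/10*pi_S2
  pi_S1 = 7/10*pi_S0 + 3/5*pi_S1 + 1/2*pi_S2
  pi_S2 = 1/10*pi_S0 + 1/10*pi_S1 + 2/5*pi_S2
with normalization: pi_S0 + pi_S1 + pi_S2 = 1.

Using the first 2 balance equations plus normalization, the linear system A*pi = b is:
  [-4/5, 3/10, 1/10] . pi = 0
  [7/10, -2/5, 1/2] . pi = 0
  [1, 1, 1] . pi = 1

Solving yields:
  pi_S0 = 19/77
  pi_S1 = 47/77
  pi_S2 = 1/7

Verification (pi * P):
  19/77*1/5 + 47/77*3/10 + 1/7*1/10 = 19/77 = pi_S0  (ok)
  19/77*7/10 + 47/77*3/5 + 1/7*1/2 = 47/77 = pi_S1  (ok)
  19/77*1/10 + 47/77*1/10 + 1/7*2/5 = 1/7 = pi_S2  (ok)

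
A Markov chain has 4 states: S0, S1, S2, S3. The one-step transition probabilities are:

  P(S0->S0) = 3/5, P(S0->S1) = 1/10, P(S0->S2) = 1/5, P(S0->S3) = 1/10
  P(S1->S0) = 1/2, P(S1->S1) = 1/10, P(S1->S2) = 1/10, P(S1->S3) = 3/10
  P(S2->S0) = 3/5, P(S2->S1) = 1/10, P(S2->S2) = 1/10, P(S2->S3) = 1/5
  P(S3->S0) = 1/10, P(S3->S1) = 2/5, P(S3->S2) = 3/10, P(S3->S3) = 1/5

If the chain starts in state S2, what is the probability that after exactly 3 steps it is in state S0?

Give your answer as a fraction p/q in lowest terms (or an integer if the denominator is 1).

Computing P^3 by repeated multiplication:
P^1 =
  S0: [3/5, 1/10, 1/5, 1/10]
  S1: [1/2, 1/10, 1/10, 3/10]
  S2: [3/5, 1/10, 1/10, 1/5]
  S3: [1/10, 2/5, 3/10, 1/5]
P^2 =
  S0: [27/50, 13/100, 9/50, 3/20]
  S1: [11/25, 19/100, 21/100, 4/25]
  S2: [49/100, 4/25, 1/5, 3/20]
  S3: [23/50, 4/25, 3/20, 23/100]
P^3 =
  S0: [64/125, 29/200, 23/125, 159/1000]
  S1: [501/1000, 37/250, 22/125, 7/40]
  S2: [509/1000, 29/200, 179/1000, 167/1000]
  S3: [469/1000, 169/1000, 24/125, 17/100]

(P^3)[S2 -> S0] = 509/1000

Answer: 509/1000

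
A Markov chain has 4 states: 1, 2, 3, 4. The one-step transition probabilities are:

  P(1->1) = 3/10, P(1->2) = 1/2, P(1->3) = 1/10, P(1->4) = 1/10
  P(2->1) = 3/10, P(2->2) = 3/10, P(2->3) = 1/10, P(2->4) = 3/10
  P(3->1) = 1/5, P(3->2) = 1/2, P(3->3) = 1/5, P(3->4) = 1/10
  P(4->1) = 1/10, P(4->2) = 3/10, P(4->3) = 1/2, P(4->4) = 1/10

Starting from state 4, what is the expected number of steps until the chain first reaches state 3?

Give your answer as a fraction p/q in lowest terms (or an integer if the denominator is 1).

Let h_i = expected steps to first reach 3 from state i.
Boundary: h_3 = 0.
First-step equations for the other states:
  h_1 = 1 + 3/10*h_1 + 1/2*h_2 + 1/10*h_3 + 1/10*h_4
  h_2 = 1 + 3/10*h_1 + 3/10*h_2 + 1/10*h_3 + 3/10*h_4
  h_4 = 1 + 1/10*h_1 + 3/10*h_2 + 1/2*h_3 + 1/10*h_4

Substituting h_3 = 0 and rearranging gives the linear system (I - Q) h = 1:
  [7/10, -1/2, -1/10] . (h_1, h_2, h_4) = 1
  [-3/10, 7/10, -3/10] . (h_1, h_2, h_4) = 1
  [-1/10, -3/10, 9/10] . (h_1, h_2, h_4) = 1

Solving yields:
  h_1 = 310/53
  h_2 = 290/53
  h_4 = 190/53

Starting state is 4, so the expected hitting time is h_4 = 190/53.

Answer: 190/53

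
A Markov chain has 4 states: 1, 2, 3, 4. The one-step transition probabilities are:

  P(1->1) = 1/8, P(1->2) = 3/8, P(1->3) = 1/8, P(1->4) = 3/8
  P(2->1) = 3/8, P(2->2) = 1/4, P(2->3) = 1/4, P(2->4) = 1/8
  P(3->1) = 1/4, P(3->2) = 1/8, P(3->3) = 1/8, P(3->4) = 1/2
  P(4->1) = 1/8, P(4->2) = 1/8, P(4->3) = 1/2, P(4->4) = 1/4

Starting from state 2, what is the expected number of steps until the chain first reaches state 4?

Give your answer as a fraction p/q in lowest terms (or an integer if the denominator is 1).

Let h_i = expected steps to first reach 4 from state i.
Boundary: h_4 = 0.
First-step equations for the other states:
  h_1 = 1 + 1/8*h_1 + 3/8*h_2 + 1/8*h_3 + 3/8*h_4
  h_2 = 1 + 3/8*h_1 + 1/4*h_2 + 1/4*h_3 + 1/8*h_4
  h_3 = 1 + 1/4*h_1 + 1/8*h_2 + 1/8*h_3 + 1/2*h_4

Substituting h_4 = 0 and rearranging gives the linear system (I - Q) h = 1:
  [7/8, -3/8, -1/8] . (h_1, h_2, h_3) = 1
  [-3/8, 3/4, -1/4] . (h_1, h_2, h_3) = 1
  [-1/4, -1/8, 7/8] . (h_1, h_2, h_3) = 1

Solving yields:
  h_1 = 296/95
  h_2 = 356/95
  h_3 = 244/95

Starting state is 2, so the expected hitting time is h_2 = 356/95.

Answer: 356/95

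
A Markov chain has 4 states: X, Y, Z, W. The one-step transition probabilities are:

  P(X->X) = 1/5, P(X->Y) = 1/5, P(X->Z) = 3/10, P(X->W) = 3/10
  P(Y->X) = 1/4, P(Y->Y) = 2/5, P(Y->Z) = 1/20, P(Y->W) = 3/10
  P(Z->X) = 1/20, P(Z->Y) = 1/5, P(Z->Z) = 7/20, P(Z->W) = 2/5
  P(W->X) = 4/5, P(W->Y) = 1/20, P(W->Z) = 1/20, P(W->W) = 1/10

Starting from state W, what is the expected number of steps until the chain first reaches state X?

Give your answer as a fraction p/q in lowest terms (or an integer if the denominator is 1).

Let h_i = expected steps to first reach X from state i.
Boundary: h_X = 0.
First-step equations for the other states:
  h_Y = 1 + 1/4*h_X + 2/5*h_Y + 1/20*h_Z + 3/10*h_W
  h_Z = 1 + 1/20*h_X + 1/5*h_Y + 7/20*h_Z + 2/5*h_W
  h_W = 1 + 4/5*h_X + 1/20*h_Y + 1/20*h_Z + 1/10*h_W

Substituting h_X = 0 and rearranging gives the linear system (I - Q) h = 1:
  [3/5, -1/20, -3/10] . (h_Y, h_Z, h_W) = 1
  [-1/5, 13/20, -2/5] . (h_Y, h_Z, h_W) = 1
  [-1/20, -1/20, 9/10] . (h_Y, h_Z, h_W) = 1

Solving yields:
  h_Y = 672/253
  h_Z = 820/253
  h_W = 364/253

Starting state is W, so the expected hitting time is h_W = 364/253.

Answer: 364/253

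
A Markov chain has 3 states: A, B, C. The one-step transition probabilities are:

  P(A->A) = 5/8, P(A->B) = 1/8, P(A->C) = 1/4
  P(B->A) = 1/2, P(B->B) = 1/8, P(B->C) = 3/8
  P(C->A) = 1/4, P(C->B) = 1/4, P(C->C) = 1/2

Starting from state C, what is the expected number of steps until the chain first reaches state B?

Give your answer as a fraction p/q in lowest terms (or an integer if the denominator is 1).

Let h_i = expected steps to first reach B from state i.
Boundary: h_B = 0.
First-step equations for the other states:
  h_A = 1 + 5/8*h_A + 1/8*h_B + 1/4*h_C
  h_C = 1 + 1/4*h_A + 1/4*h_B + 1/2*h_C

Substituting h_B = 0 and rearranging gives the linear system (I - Q) h = 1:
  [3/8, -1/4] . (h_A, h_C) = 1
  [-1/4, 1/2] . (h_A, h_C) = 1

Solving yields:
  h_A = 6
  h_C = 5

Starting state is C, so the expected hitting time is h_C = 5.

Answer: 5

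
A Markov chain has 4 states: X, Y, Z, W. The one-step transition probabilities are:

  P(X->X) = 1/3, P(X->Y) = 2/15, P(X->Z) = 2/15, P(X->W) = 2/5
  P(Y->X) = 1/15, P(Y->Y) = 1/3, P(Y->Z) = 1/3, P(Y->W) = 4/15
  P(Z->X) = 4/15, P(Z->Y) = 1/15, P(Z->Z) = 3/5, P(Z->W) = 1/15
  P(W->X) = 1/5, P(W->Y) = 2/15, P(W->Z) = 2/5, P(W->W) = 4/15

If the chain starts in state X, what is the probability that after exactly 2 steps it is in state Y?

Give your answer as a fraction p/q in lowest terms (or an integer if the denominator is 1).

Computing P^2 by repeated multiplication:
P^1 =
  X: [1/3, 2/15, 2/15, 2/5]
  Y: [1/15, 1/3, 1/3, 4/15]
  Z: [4/15, 1/15, 3/5, 1/15]
  W: [1/5, 2/15, 2/5, 4/15]
P^2 =
  X: [53/225, 34/225, 74/225, 64/225]
  Y: [14/75, 8/45, 32/75, 47/225]
  Z: [4/15, 8/75, 4/9, 41/225]
  W: [53/225, 2/15, 94/225, 16/75]

(P^2)[X -> Y] = 34/225

Answer: 34/225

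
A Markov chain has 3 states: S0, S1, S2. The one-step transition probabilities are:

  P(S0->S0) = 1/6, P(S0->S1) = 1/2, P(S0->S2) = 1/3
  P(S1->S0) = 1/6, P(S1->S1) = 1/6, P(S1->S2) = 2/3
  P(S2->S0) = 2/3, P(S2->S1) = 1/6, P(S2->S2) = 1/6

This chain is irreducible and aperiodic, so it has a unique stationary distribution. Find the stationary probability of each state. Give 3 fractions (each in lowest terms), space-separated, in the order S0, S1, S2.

The stationary distribution satisfies pi = pi * P, i.e.:
  pi_S0 = 1/6*pi_S0 + 1/6*pi_S1 + 2/3*pi_S2
  pi_S1 = 1/2*pi_S0 + 1/6*pi_S1 + 1/6*pi_S2
  pi_S2 = 1/3*pi_S0 + 2/3*pi_S1 + 1/6*pi_S2
with normalization: pi_S0 + pi_S1 + pi_S2 = 1.

Using the first 2 balance equations plus normalization, the linear system A*pi = b is:
  [-5/6, 1/6, 2/3] . pi = 0
  [1/2, -5/6, 1/6] . pi = 0
  [1, 1, 1] . pi = 1

Solving yields:
  pi_S0 = 7/20
  pi_S1 = 17/60
  pi_S2 = 11/30

Verification (pi * P):
  7/20*1/6 + 17/60*1/6 + 11/30*2/3 = 7/20 = pi_S0  (ok)
  7/20*1/2 + 17/60*1/6 + 11/30*1/6 = 17/60 = pi_S1  (ok)
  7/20*1/3 + 17/60*2/3 + 11/30*1/6 = 11/30 = pi_S2  (ok)

Answer: 7/20 17/60 11/30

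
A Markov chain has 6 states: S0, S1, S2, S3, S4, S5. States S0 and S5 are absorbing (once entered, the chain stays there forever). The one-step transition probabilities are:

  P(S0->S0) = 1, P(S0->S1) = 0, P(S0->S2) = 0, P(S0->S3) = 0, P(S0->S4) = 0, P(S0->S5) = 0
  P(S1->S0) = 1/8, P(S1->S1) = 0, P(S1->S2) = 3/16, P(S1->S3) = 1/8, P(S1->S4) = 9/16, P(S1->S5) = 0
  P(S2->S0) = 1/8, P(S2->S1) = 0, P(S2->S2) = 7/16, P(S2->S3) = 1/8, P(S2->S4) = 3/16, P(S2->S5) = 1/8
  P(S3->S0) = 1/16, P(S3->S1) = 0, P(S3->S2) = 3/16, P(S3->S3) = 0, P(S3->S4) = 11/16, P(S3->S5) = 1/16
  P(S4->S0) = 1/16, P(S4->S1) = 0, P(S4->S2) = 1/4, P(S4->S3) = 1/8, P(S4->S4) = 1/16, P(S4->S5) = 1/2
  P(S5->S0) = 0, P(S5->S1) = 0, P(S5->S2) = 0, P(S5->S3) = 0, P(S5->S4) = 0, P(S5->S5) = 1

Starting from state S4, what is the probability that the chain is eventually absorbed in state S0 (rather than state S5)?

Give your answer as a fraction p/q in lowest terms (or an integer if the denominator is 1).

Answer: 152/787

Derivation:
Let a_i = P(absorbed in S0 | start in state i).
Boundary conditions: a_S0 = 1, a_S5 = 0.
For each transient state i, a_i = sum_j P(i->j) * a_j:
  a_S1 = 1/8*a_S0 + 0*a_S1 + 3/16*a_S2 + 1/8*a_S3 + 9/16*a_S4 + 0*a_S5
  a_S2 = 1/8*a_S0 + 0*a_S1 + 7/16*a_S2 + 1/8*a_S3 + 3/16*a_S4 + 1/8*a_S5
  a_S3 = 1/16*a_S0 + 0*a_S1 + 3/16*a_S2 + 0*a_S3 + 11/16*a_S4 + 1/16*a_S5
  a_S4 = 1/16*a_S0 + 0*a_S1 + 1/4*a_S2 + 1/8*a_S3 + 1/16*a_S4 + 1/2*a_S5

Substituting a_S0 = 1 and a_S5 = 0, rearrange to (I - Q) a = r where r[i] = P(i -> S0):
  [1, -3/16, -1/8, -9/16] . (a_S1, a_S2, a_S3, a_S4) = 1/8
  [0, 9/16, -1/8, -3/16] . (a_S1, a_S2, a_S3, a_S4) = 1/8
  [0, -3/16, 1, -11/16] . (a_S1, a_S2, a_S3, a_S4) = 1/16
  [0, -1/4, -1/8, 15/16] . (a_S1, a_S2, a_S3, a_S4) = 1/16

Solving yields:
  a_S1 = 1041/3148
  a_S2 = 271/787
  a_S3 = 409/1574
  a_S4 = 152/787

Starting state is S4, so the absorption probability is a_S4 = 152/787.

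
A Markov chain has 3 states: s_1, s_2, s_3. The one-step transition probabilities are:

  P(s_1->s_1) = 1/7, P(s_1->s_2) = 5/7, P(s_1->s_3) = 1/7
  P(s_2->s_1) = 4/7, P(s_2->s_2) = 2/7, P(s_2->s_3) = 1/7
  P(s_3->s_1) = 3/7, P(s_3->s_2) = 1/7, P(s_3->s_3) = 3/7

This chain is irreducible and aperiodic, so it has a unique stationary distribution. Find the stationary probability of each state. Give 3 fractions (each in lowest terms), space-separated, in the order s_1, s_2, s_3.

The stationary distribution satisfies pi = pi * P, i.e.:
  pi_s_1 = 1/7*pi_s_1 + 4/7*pi_s_2 + 3/7*pi_s_3
  pi_s_2 = 5/7*pi_s_1 + 2/7*pi_s_2 + 1/7*pi_s_3
  pi_s_3 = 1/7*pi_s_1 + 1/7*pi_s_2 + 3/7*pi_s_3
with normalization: pi_s_1 + pi_s_2 + pi_s_3 = 1.

Using the first 2 balance equations plus normalization, the linear system A*pi = b is:
  [-6/7, 4/7, 3/7] . pi = 0
  [5/7, -5/7, 1/7] . pi = 0
  [1, 1, 1] . pi = 1

Solving yields:
  pi_s_1 = 19/50
  pi_s_2 = 21/50
  pi_s_3 = 1/5

Verification (pi * P):
  19/50*1/7 + 21/50*4/7 + 1/5*3/7 = 19/50 = pi_s_1  (ok)
  19/50*5/7 + 21/50*2/7 + 1/5*1/7 = 21/50 = pi_s_2  (ok)
  19/50*1/7 + 21/50*1/7 + 1/5*3/7 = 1/5 = pi_s_3  (ok)

Answer: 19/50 21/50 1/5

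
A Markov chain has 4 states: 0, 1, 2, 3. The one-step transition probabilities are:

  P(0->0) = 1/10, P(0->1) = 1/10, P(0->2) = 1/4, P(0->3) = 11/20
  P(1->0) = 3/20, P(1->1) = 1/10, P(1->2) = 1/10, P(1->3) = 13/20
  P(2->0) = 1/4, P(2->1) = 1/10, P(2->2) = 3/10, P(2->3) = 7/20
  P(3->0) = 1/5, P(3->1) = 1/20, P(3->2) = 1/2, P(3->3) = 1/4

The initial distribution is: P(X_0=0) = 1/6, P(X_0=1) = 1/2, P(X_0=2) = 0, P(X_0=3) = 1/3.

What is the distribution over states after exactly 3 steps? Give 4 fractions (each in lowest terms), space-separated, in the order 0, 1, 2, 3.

Propagating the distribution step by step (d_{t+1} = d_t * P):
d_0 = (0=1/6, 1=1/2, 2=0, 3=1/3)
  d_1[0] = 1/6*1/10 + 1/2*3/20 + 0*1/4 + 1/3*1/5 = 19/120
  d_1[1] = 1/6*1/10 + 1/2*1/10 + 0*1/10 + 1/3*1/20 = 1/12
  d_1[2] = 1/6*1/4 + 1/2*1/10 + 0*3/10 + 1/3*1/2 = 31/120
  d_1[3] = 1/6*11/20 + 1/2*13/20 + 0*7/20 + 1/3*1/4 = 1/2
d_1 = (0=19/120, 1=1/12, 2=31/120, 3=1/2)
  d_2[0] = 19/120*1/10 + 1/12*3/20 + 31/120*1/4 + 1/2*1/5 = 463/2400
  d_2[1] = 19/120*1/10 + 1/12*1/10 + 31/120*1/10 + 1/2*1/20 = 3/40
  d_2[2] = 19/120*1/4 + 1/12*1/10 + 31/120*3/10 + 1/2*1/2 = 901/2400
  d_2[3] = 19/120*11/20 + 1/12*13/20 + 31/120*7/20 + 1/2*1/4 = 107/300
d_2 = (0=463/2400, 1=3/40, 2=901/2400, 3=107/300)
  d_3[0] = 463/2400*1/10 + 3/40*3/20 + 901/2400*1/4 + 107/300*1/5 = 1879/9600
  d_3[1] = 463/2400*1/10 + 3/40*1/10 + 901/2400*1/10 + 107/300*1/20 = 493/6000
  d_3[2] = 463/2400*1/4 + 3/40*1/10 + 901/2400*3/10 + 107/300*1/2 = 5547/16000
  d_3[3] = 463/2400*11/20 + 3/40*13/20 + 901/2400*7/20 + 107/300*1/4 = 901/2400
d_3 = (0=1879/9600, 1=493/6000, 2=5547/16000, 3=901/2400)

Answer: 1879/9600 493/6000 5547/16000 901/2400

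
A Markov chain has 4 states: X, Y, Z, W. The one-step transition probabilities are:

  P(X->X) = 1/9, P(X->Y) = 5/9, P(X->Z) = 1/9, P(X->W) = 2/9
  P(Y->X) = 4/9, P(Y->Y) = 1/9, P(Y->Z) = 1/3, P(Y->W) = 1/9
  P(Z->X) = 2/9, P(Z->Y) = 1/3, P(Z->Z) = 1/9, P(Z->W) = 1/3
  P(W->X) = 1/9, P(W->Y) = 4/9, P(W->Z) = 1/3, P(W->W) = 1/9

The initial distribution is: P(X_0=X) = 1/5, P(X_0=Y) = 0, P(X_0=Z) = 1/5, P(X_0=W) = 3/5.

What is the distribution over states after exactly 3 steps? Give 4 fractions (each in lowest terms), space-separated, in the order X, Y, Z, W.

Propagating the distribution step by step (d_{t+1} = d_t * P):
d_0 = (X=1/5, Y=0, Z=1/5, W=3/5)
  d_1[X] = 1/5*1/9 + 0*4/9 + 1/5*2/9 + 3/5*1/9 = 2/15
  d_1[Y] = 1/5*5/9 + 0*1/9 + 1/5*1/3 + 3/5*4/9 = 4/9
  d_1[Z] = 1/5*1/9 + 0*1/3 + 1/5*1/9 + 3/5*1/3 = 11/45
  d_1[W] = 1/5*2/9 + 0*1/9 + 1/5*1/3 + 3/5*1/9 = 8/45
d_1 = (X=2/15, Y=4/9, Z=11/45, W=8/45)
  d_2[X] = 2/15*1/9 + 4/9*4/9 + 11/45*2/9 + 8/45*1/9 = 116/405
  d_2[Y] = 2/15*5/9 + 4/9*1/9 + 11/45*1/3 + 8/45*4/9 = 23/81
  d_2[Z] = 2/15*1/9 + 4/9*1/3 + 11/45*1/9 + 8/45*1/3 = 101/405
  d_2[W] = 2/15*2/9 + 4/9*1/9 + 11/45*1/3 + 8/45*1/9 = 73/405
d_2 = (X=116/405, Y=23/81, Z=101/405, W=73/405)
  d_3[X] = 116/405*1/9 + 23/81*4/9 + 101/405*2/9 + 73/405*1/9 = 851/3645
  d_3[Y] = 116/405*5/9 + 23/81*1/9 + 101/405*1/3 + 73/405*4/9 = 86/243
  d_3[Z] = 116/405*1/9 + 23/81*1/3 + 101/405*1/9 + 73/405*1/3 = 781/3645
  d_3[W] = 116/405*2/9 + 23/81*1/9 + 101/405*1/3 + 73/405*1/9 = 241/1215
d_3 = (X=851/3645, Y=86/243, Z=781/3645, W=241/1215)

Answer: 851/3645 86/243 781/3645 241/1215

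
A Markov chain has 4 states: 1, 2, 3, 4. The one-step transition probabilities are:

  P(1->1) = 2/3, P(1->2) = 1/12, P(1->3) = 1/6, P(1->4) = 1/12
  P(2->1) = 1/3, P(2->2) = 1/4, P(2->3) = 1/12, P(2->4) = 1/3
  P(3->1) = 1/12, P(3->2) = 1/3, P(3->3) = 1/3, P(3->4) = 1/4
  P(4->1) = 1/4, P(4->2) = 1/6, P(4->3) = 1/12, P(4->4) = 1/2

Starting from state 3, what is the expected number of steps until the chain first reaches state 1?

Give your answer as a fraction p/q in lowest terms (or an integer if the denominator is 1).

Answer: 1428/295

Derivation:
Let h_i = expected steps to first reach 1 from state i.
Boundary: h_1 = 0.
First-step equations for the other states:
  h_2 = 1 + 1/3*h_1 + 1/4*h_2 + 1/12*h_3 + 1/3*h_4
  h_3 = 1 + 1/12*h_1 + 1/3*h_2 + 1/3*h_3 + 1/4*h_4
  h_4 = 1 + 1/4*h_1 + 1/6*h_2 + 1/12*h_3 + 1/2*h_4

Substituting h_1 = 0 and rearranging gives the linear system (I - Q) h = 1:
  [3/4, -1/12, -1/3] . (h_2, h_3, h_4) = 1
  [-1/3, 2/3, -1/4] . (h_2, h_3, h_4) = 1
  [-1/6, -1/12, 1/2] . (h_2, h_3, h_4) = 1

Solving yields:
  h_2 = 216/59
  h_3 = 1428/295
  h_4 = 1188/295

Starting state is 3, so the expected hitting time is h_3 = 1428/295.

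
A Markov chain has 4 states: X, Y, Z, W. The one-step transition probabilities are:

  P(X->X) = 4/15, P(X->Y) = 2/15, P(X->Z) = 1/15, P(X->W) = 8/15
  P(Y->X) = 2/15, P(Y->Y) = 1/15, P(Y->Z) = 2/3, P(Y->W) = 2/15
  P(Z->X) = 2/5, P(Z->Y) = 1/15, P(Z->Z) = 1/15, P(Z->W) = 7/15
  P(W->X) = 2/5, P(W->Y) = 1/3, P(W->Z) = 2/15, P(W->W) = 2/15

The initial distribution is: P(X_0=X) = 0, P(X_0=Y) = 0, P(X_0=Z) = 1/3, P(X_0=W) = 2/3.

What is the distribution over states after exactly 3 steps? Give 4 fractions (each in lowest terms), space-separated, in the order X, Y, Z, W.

Propagating the distribution step by step (d_{t+1} = d_t * P):
d_0 = (X=0, Y=0, Z=1/3, W=2/3)
  d_1[X] = 0*4/15 + 0*2/15 + 1/3*2/5 + 2/3*2/5 = 2/5
  d_1[Y] = 0*2/15 + 0*1/15 + 1/3*1/15 + 2/3*1/3 = 11/45
  d_1[Z] = 0*1/15 + 0*2/3 + 1/3*1/15 + 2/3*2/15 = 1/9
  d_1[W] = 0*8/15 + 0*2/15 + 1/3*7/15 + 2/3*2/15 = 11/45
d_1 = (X=2/5, Y=11/45, Z=1/9, W=11/45)
  d_2[X] = 2/5*4/15 + 11/45*2/15 + 1/9*2/5 + 11/45*2/5 = 38/135
  d_2[Y] = 2/5*2/15 + 11/45*1/15 + 1/9*1/15 + 11/45*1/3 = 107/675
  d_2[Z] = 2/5*1/15 + 11/45*2/3 + 1/9*1/15 + 11/45*2/15 = 31/135
  d_2[W] = 2/5*8/15 + 11/45*2/15 + 1/9*7/15 + 11/45*2/15 = 223/675
d_2 = (X=38/135, Y=107/675, Z=31/135, W=223/675)
  d_3[X] = 38/135*4/15 + 107/675*2/15 + 31/135*2/5 + 223/675*2/5 = 3242/10125
  d_3[Y] = 38/135*2/15 + 107/675*1/15 + 31/135*1/15 + 223/675*1/3 = 1757/10125
  d_3[Z] = 38/135*1/15 + 107/675*2/3 + 31/135*1/15 + 223/675*2/15 = 1861/10125
  d_3[W] = 38/135*8/15 + 107/675*2/15 + 31/135*7/15 + 223/675*2/15 = 653/2025
d_3 = (X=3242/10125, Y=1757/10125, Z=1861/10125, W=653/2025)

Answer: 3242/10125 1757/10125 1861/10125 653/2025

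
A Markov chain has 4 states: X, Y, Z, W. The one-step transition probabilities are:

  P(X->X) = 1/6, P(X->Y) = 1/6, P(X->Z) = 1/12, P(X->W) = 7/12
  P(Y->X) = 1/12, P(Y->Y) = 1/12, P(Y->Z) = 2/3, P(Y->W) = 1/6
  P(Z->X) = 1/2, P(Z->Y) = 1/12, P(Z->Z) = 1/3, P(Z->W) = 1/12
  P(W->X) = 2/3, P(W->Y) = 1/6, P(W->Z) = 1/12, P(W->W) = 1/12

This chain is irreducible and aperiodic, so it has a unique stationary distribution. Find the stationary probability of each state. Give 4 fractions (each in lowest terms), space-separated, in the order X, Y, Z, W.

The stationary distribution satisfies pi = pi * P, i.e.:
  pi_X = 1/6*pi_X + 1/12*pi_Y + 1/2*pi_Z + 2/3*pi_W
  pi_Y = 1/6*pi_X + 1/12*pi_Y + 1/12*pi_Z + 1/6*pi_W
  pi_Z = 1/12*pi_X + 2/3*pi_Y + 1/3*pi_Z + 1/12*pi_W
  pi_W = 7/12*pi_X + 1/6*pi_Y + 1/12*pi_Z + 1/12*pi_W
with normalization: pi_X + pi_Y + pi_Z + pi_W = 1.

Using the first 3 balance equations plus normalization, the linear system A*pi = b is:
  [-5/6, 1/12, 1/2, 2/3] . pi = 0
  [1/6, -11/12, 1/12, 1/6] . pi = 0
  [1/12, 2/3, -2/3, 1/12] . pi = 0
  [1, 1, 1, 1] . pi = 1

Solving yields:
  pi_X = 91/248
  pi_Y = 17/124
  pi_Z = 27/124
  pi_W = 69/248

Verification (pi * P):
  91/248*1/6 + 17/124*1/12 + 27/124*1/2 + 69/248*2/3 = 91/248 = pi_X  (ok)
  91/248*1/6 + 17/124*1/12 + 27/124*1/12 + 69/248*1/6 = 17/124 = pi_Y  (ok)
  91/248*1/12 + 17/124*2/3 + 27/124*1/3 + 69/248*1/12 = 27/124 = pi_Z  (ok)
  91/248*7/12 + 17/124*1/6 + 27/124*1/12 + 69/248*1/12 = 69/248 = pi_W  (ok)

Answer: 91/248 17/124 27/124 69/248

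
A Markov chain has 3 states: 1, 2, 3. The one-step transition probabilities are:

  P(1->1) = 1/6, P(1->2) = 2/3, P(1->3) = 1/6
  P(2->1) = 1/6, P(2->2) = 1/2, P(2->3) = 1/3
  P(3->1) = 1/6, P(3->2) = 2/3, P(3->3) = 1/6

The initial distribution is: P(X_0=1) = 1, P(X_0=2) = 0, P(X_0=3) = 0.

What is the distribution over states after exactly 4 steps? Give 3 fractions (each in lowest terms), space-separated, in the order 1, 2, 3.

Answer: 1/6 185/324 85/324

Derivation:
Propagating the distribution step by step (d_{t+1} = d_t * P):
d_0 = (1=1, 2=0, 3=0)
  d_1[1] = 1*1/6 + 0*1/6 + 0*1/6 = 1/6
  d_1[2] = 1*2/3 + 0*1/2 + 0*2/3 = 2/3
  d_1[3] = 1*1/6 + 0*1/3 + 0*1/6 = 1/6
d_1 = (1=1/6, 2=2/3, 3=1/6)
  d_2[1] = 1/6*1/6 + 2/3*1/6 + 1/6*1/6 = 1/6
  d_2[2] = 1/6*2/3 + 2/3*1/2 + 1/6*2/3 = 5/9
  d_2[3] = 1/6*1/6 + 2/3*1/3 + 1/6*1/6 = 5/18
d_2 = (1=1/6, 2=5/9, 3=5/18)
  d_3[1] = 1/6*1/6 + 5/9*1/6 + 5/18*1/6 = 1/6
  d_3[2] = 1/6*2/3 + 5/9*1/2 + 5/18*2/3 = 31/54
  d_3[3] = 1/6*1/6 + 5/9*1/3 + 5/18*1/6 = 7/27
d_3 = (1=1/6, 2=31/54, 3=7/27)
  d_4[1] = 1/6*1/6 + 31/54*1/6 + 7/27*1/6 = 1/6
  d_4[2] = 1/6*2/3 + 31/54*1/2 + 7/27*2/3 = 185/324
  d_4[3] = 1/6*1/6 + 31/54*1/3 + 7/27*1/6 = 85/324
d_4 = (1=1/6, 2=185/324, 3=85/324)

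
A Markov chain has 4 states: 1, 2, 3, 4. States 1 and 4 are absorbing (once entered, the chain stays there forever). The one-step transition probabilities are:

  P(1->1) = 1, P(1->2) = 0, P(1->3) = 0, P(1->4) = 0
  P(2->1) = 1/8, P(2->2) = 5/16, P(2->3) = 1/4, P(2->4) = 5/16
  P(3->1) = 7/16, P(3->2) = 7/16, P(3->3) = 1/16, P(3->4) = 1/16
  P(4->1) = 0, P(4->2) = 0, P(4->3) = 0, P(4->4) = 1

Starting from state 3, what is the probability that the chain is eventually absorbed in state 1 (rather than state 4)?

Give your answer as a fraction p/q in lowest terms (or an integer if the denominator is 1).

Let a_i = P(absorbed in 1 | start in state i).
Boundary conditions: a_1 = 1, a_4 = 0.
For each transient state i, a_i = sum_j P(i->j) * a_j:
  a_2 = 1/8*a_1 + 5/16*a_2 + 1/4*a_3 + 5/16*a_4
  a_3 = 7/16*a_1 + 7/16*a_2 + 1/16*a_3 + 1/16*a_4

Substituting a_1 = 1 and a_4 = 0, rearrange to (I - Q) a = r where r[i] = P(i -> 1):
  [11/16, -1/4] . (a_2, a_3) = 1/8
  [-7/16, 15/16] . (a_2, a_3) = 7/16

Solving yields:
  a_2 = 58/137
  a_3 = 91/137

Starting state is 3, so the absorption probability is a_3 = 91/137.

Answer: 91/137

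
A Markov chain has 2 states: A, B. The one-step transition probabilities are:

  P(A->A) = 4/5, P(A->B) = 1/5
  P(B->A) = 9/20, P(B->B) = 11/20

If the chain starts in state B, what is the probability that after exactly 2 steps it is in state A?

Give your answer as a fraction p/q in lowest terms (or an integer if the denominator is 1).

Answer: 243/400

Derivation:
Computing P^2 by repeated multiplication:
P^1 =
  A: [4/5, 1/5]
  B: [9/20, 11/20]
P^2 =
  A: [73/100, 27/100]
  B: [243/400, 157/400]

(P^2)[B -> A] = 243/400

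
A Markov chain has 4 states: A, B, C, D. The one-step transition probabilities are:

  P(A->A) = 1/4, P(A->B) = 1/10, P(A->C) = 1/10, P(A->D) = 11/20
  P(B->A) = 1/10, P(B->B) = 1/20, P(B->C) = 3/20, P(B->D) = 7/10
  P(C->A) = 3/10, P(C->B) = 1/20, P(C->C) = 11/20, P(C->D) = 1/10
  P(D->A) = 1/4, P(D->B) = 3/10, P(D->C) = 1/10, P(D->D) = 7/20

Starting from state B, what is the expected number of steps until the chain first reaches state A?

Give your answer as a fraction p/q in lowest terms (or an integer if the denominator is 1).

Answer: 780/161

Derivation:
Let h_i = expected steps to first reach A from state i.
Boundary: h_A = 0.
First-step equations for the other states:
  h_B = 1 + 1/10*h_A + 1/20*h_B + 3/20*h_C + 7/10*h_D
  h_C = 1 + 3/10*h_A + 1/20*h_B + 11/20*h_C + 1/10*h_D
  h_D = 1 + 1/4*h_A + 3/10*h_B + 1/10*h_C + 7/20*h_D

Substituting h_A = 0 and rearranging gives the linear system (I - Q) h = 1:
  [19/20, -3/20, -7/10] . (h_B, h_C, h_D) = 1
  [-1/20, 9/20, -1/10] . (h_B, h_C, h_D) = 1
  [-3/10, -1/10, 13/20] . (h_B, h_C, h_D) = 1

Solving yields:
  h_B = 780/161
  h_C = 600/161
  h_D = 100/23

Starting state is B, so the expected hitting time is h_B = 780/161.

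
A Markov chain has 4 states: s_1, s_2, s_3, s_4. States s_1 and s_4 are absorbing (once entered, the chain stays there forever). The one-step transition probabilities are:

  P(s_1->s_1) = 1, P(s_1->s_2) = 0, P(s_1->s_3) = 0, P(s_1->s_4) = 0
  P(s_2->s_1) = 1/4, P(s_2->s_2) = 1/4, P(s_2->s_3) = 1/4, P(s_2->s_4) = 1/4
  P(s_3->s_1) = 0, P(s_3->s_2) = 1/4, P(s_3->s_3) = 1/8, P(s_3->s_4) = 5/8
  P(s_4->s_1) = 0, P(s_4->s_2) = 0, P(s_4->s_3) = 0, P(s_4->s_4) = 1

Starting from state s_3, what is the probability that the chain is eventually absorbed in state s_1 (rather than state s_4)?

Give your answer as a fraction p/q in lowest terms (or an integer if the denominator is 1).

Let a_i = P(absorbed in s_1 | start in state i).
Boundary conditions: a_s_1 = 1, a_s_4 = 0.
For each transient state i, a_i = sum_j P(i->j) * a_j:
  a_s_2 = 1/4*a_s_1 + 1/4*a_s_2 + 1/4*a_s_3 + 1/4*a_s_4
  a_s_3 = 0*a_s_1 + 1/4*a_s_2 + 1/8*a_s_3 + 5/8*a_s_4

Substituting a_s_1 = 1 and a_s_4 = 0, rearrange to (I - Q) a = r where r[i] = P(i -> s_1):
  [3/4, -1/4] . (a_s_2, a_s_3) = 1/4
  [-1/4, 7/8] . (a_s_2, a_s_3) = 0

Solving yields:
  a_s_2 = 7/19
  a_s_3 = 2/19

Starting state is s_3, so the absorption probability is a_s_3 = 2/19.

Answer: 2/19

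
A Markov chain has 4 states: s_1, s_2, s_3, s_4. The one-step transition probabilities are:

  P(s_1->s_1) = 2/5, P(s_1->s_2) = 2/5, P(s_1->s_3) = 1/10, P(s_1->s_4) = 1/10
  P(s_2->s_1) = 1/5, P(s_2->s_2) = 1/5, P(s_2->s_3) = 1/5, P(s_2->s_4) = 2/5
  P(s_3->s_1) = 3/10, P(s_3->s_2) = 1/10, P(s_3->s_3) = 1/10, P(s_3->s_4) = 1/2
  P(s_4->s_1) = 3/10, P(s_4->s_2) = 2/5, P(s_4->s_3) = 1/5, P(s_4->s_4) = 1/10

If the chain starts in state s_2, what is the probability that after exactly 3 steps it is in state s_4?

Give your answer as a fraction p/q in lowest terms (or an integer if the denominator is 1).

Computing P^3 by repeated multiplication:
P^1 =
  s_1: [2/5, 2/5, 1/10, 1/10]
  s_2: [1/5, 1/5, 1/5, 2/5]
  s_3: [3/10, 1/10, 1/10, 1/2]
  s_4: [3/10, 2/5, 1/5, 1/10]
P^2 =
  s_1: [3/10, 29/100, 3/20, 13/50]
  s_2: [3/10, 3/10, 4/25, 6/25]
  s_3: [8/25, 7/20, 4/25, 17/100]
  s_4: [29/100, 13/50, 3/20, 3/10]
P^3 =
  s_1: [301/1000, 297/1000, 31/200, 247/1000]
  s_2: [3/10, 73/250, 77/500, 127/500]
  s_3: [297/1000, 141/500, 19/125, 269/1000]
  s_4: [303/1000, 303/1000, 39/250, 119/500]

(P^3)[s_2 -> s_4] = 127/500

Answer: 127/500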